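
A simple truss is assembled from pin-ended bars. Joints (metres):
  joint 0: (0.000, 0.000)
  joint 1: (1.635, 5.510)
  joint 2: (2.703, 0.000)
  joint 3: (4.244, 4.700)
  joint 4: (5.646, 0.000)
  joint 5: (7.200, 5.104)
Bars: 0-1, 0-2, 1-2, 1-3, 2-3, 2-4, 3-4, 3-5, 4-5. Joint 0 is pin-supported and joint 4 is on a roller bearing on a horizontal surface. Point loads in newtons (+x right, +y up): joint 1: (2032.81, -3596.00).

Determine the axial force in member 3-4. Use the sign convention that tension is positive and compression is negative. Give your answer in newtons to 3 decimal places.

N=6 nodes, M=9 members, R=3 reactions → 2N=12, M+R=12
member 0 (0-1): L=5.7475, (cx,cy)=(0.2845,0.9587)
member 1 (0-2): L=2.7030, (cx,cy)=(1.0000,0.0000)
member 2 (1-2): L=5.6126, (cx,cy)=(0.1903,-0.9817)
member 3 (1-3): L=2.7318, (cx,cy)=(0.9550,-0.2965)
member 4 (2-3): L=4.9462, (cx,cy)=(0.3116,0.9502)
member 5 (2-4): L=2.9430, (cx,cy)=(1.0000,0.0000)
member 6 (3-4): L=4.9047, (cx,cy)=(0.2859,-0.9583)
member 7 (3-5): L=2.9835, (cx,cy)=(0.9908,0.1354)
member 8 (4-5): L=5.3353, (cx,cy)=(0.2913,0.9566)
solve A·x = −loads:
  F[0-1] = -595.4062 N (compression)
  F[0-2] = +2202.1872 N (tension)
  F[1-2] = -2537.7901 N (compression)
  F[1-3] = -1800.2294 N (compression)
  F[2-3] = +2621.9171 N (tension)
  F[2-4] = +902.4088 N (tension)
  F[3-4] = -3156.9191 N (compression)
  F[3-5] = -0.0000 N (compression)
  F[4-5] = +0.0000 N (tension)
  Rx@0 = -2032.8100 N
  Ry@0 = +570.8064 N
  Ry@4 = +3025.1936 N

-3156.919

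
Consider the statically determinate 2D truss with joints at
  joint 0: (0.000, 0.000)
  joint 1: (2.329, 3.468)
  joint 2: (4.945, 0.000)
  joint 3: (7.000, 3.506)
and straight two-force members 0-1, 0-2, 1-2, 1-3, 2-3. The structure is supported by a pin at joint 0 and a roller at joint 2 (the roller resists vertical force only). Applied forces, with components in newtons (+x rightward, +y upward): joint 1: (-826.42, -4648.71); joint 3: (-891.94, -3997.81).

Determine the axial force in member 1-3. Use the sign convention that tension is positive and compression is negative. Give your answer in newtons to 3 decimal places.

N=4 nodes, M=5 members, R=3 reactions → 2N=8, M+R=8
member 0 (0-1): L=4.1775, (cx,cy)=(0.5575,0.8302)
member 1 (0-2): L=4.9450, (cx,cy)=(1.0000,0.0000)
member 2 (1-2): L=4.3440, (cx,cy)=(0.6022,-0.7983)
member 3 (1-3): L=4.6712, (cx,cy)=(1.0000,0.0081)
member 4 (2-3): L=4.0639, (cx,cy)=(0.5057,0.8627)
solve A·x = −loads:
  F[0-1] = -2421.0140 N (compression)
  F[0-2] = -368.6100 N (compression)
  F[1-2] = -3290.5797 N (compression)
  F[1-3] = +1458.3305 N (tension)
  F[2-3] = -4647.6905 N (compression)
  Rx@0 = +1718.3600 N
  Ry@0 = +2009.8467 N
  Ry@2 = +6636.6733 N

1458.330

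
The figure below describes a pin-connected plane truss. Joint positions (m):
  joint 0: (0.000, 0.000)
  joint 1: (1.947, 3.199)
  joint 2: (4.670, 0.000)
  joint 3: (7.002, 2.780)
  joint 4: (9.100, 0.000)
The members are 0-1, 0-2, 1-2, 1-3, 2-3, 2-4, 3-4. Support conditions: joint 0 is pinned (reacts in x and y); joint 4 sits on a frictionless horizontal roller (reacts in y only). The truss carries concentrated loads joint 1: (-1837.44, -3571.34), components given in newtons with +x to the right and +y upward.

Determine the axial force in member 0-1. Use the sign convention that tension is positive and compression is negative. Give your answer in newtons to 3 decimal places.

-4042.452

N=5 nodes, M=7 members, R=3 reactions → 2N=10, M+R=10
member 0 (0-1): L=3.7449, (cx,cy)=(0.5199,0.8542)
member 1 (0-2): L=4.6700, (cx,cy)=(1.0000,0.0000)
member 2 (1-2): L=4.2010, (cx,cy)=(0.6482,-0.7615)
member 3 (1-3): L=5.0723, (cx,cy)=(0.9966,-0.0826)
member 4 (2-3): L=3.6286, (cx,cy)=(0.6427,0.7661)
member 5 (2-4): L=4.4300, (cx,cy)=(1.0000,0.0000)
member 6 (3-4): L=3.4828, (cx,cy)=(0.6024,-0.7982)
solve A·x = −loads:
  F[0-1] = -4042.4522 N (compression)
  F[0-2] = +264.2495 N (tension)
  F[1-2] = -136.0288 N (compression)
  F[1-3] = -176.6821 N (compression)
  F[2-3] = +135.2028 N (tension)
  F[2-4] = +89.1868 N (tension)
  F[3-4] = -148.0559 N (compression)
  Rx@0 = +1837.4400 N
  Ry@0 = +3453.1611 N
  Ry@4 = +118.1789 N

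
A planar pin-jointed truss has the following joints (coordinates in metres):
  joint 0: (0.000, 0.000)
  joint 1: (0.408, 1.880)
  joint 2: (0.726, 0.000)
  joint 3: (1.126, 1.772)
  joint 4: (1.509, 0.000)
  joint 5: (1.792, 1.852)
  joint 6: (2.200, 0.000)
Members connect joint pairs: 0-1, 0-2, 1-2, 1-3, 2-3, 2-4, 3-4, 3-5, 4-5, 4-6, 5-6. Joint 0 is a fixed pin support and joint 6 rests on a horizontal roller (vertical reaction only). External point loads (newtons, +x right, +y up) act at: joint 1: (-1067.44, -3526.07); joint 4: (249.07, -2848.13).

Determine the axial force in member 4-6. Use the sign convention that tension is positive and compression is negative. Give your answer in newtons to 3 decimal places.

N=7 nodes, M=11 members, R=3 reactions → 2N=14, M+R=14
member 0 (0-1): L=1.9238, (cx,cy)=(0.2121,0.9773)
member 1 (0-2): L=0.7260, (cx,cy)=(1.0000,0.0000)
member 2 (1-2): L=1.9067, (cx,cy)=(0.1668,-0.9860)
member 3 (1-3): L=0.7261, (cx,cy)=(0.9889,-0.1487)
member 4 (2-3): L=1.8166, (cx,cy)=(0.2202,0.9755)
member 5 (2-4): L=0.7830, (cx,cy)=(1.0000,0.0000)
member 6 (3-4): L=1.8129, (cx,cy)=(0.2113,-0.9774)
member 7 (3-5): L=0.6708, (cx,cy)=(0.9929,0.1193)
member 8 (4-5): L=1.8735, (cx,cy)=(0.1511,0.9885)
member 9 (4-6): L=0.6910, (cx,cy)=(1.0000,0.0000)
member 10 (5-6): L=1.8964, (cx,cy)=(0.2151,-0.9766)
solve A·x = −loads:
  F[0-1] = -4787.8081 N (compression)
  F[0-2] = +197.0491 N (tension)
  F[1-2] = +1191.5790 N (tension)
  F[1-3] = -148.3609 N (compression)
  F[2-3] = -1204.4517 N (compression)
  F[2-4] = +660.9927 N (tension)
  F[3-4] = +1100.2542 N (tension)
  F[3-5] = -648.9962 N (compression)
  F[4-5] = +1793.2862 N (tension)
  F[4-6] = +373.4804 N (tension)
  F[5-6] = -1735.9599 N (compression)
  Rx@0 = +818.3700 N
  Ry@0 = +4678.8920 N
  Ry@6 = +1695.3080 N

373.480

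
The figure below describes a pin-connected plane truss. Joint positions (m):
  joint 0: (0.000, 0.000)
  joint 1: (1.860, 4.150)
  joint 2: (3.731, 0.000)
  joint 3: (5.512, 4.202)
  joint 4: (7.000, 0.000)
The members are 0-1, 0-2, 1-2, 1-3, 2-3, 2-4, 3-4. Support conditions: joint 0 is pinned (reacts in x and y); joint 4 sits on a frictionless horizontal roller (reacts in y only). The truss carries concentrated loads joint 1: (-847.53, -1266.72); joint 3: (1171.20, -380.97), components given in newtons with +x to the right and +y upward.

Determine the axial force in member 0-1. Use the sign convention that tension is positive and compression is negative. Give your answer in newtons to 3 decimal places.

-888.212

N=5 nodes, M=7 members, R=3 reactions → 2N=10, M+R=10
member 0 (0-1): L=4.5478, (cx,cy)=(0.4090,0.9125)
member 1 (0-2): L=3.7310, (cx,cy)=(1.0000,0.0000)
member 2 (1-2): L=4.5523, (cx,cy)=(0.4110,-0.9116)
member 3 (1-3): L=3.6524, (cx,cy)=(0.9999,0.0142)
member 4 (2-3): L=4.5639, (cx,cy)=(0.3902,0.9207)
member 5 (2-4): L=3.2690, (cx,cy)=(1.0000,0.0000)
member 6 (3-4): L=4.4577, (cx,cy)=(0.3338,-0.9426)
solve A·x = −loads:
  F[0-1] = -888.2125 N (compression)
  F[0-2] = +686.9425 N (tension)
  F[1-2] = -489.7051 N (compression)
  F[1-3] = +685.5977 N (tension)
  F[2-3] = +484.8759 N (tension)
  F[2-4] = +296.4536 N (tension)
  F[3-4] = -888.1025 N (compression)
  Rx@0 = -323.6700 N
  Ry@0 = +810.5273 N
  Ry@4 = +837.1627 N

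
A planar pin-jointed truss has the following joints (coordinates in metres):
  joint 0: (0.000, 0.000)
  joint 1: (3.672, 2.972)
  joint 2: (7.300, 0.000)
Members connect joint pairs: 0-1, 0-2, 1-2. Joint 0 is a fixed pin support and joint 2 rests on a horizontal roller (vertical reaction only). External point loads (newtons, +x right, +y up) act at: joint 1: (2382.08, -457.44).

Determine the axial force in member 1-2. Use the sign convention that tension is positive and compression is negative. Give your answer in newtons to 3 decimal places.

-1893.475

N=3 nodes, M=3 members, R=3 reactions → 2N=6, M+R=6
member 0 (0-1): L=4.7240, (cx,cy)=(0.7773,0.6291)
member 1 (0-2): L=7.3000, (cx,cy)=(1.0000,0.0000)
member 2 (1-2): L=4.6899, (cx,cy)=(0.7736,-0.6337)
solve A·x = −loads:
  F[0-1] = +1180.1449 N (tension)
  F[0-2] = +1464.7486 N (tension)
  F[1-2] = -1893.4745 N (compression)
  Rx@0 = -2382.0800 N
  Ry@0 = -742.4588 N
  Ry@2 = +1199.8988 N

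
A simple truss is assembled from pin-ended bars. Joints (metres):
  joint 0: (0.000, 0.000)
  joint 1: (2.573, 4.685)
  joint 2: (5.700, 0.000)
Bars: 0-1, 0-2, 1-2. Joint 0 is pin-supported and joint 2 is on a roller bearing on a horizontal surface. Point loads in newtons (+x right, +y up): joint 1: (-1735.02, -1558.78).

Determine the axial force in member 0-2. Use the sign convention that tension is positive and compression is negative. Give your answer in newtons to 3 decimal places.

N=3 nodes, M=3 members, R=3 reactions → 2N=6, M+R=6
member 0 (0-1): L=5.3450, (cx,cy)=(0.4814,0.8765)
member 1 (0-2): L=5.7000, (cx,cy)=(1.0000,0.0000)
member 2 (1-2): L=5.6327, (cx,cy)=(0.5552,-0.8317)
solve A·x = −loads:
  F[0-1] = -2602.5952 N (compression)
  F[0-2] = -482.1827 N (compression)
  F[1-2] = +868.5617 N (tension)
  Rx@0 = +1735.0200 N
  Ry@0 = +2281.2059 N
  Ry@2 = -722.4259 N

-482.183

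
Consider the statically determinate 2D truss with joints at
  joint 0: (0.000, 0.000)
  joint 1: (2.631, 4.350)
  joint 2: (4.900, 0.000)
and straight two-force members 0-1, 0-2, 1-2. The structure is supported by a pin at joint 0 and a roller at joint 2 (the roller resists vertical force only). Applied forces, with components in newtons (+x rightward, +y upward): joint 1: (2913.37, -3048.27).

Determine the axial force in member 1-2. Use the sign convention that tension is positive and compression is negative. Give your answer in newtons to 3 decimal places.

-4763.073

N=3 nodes, M=3 members, R=3 reactions → 2N=6, M+R=6
member 0 (0-1): L=5.0838, (cx,cy)=(0.5175,0.8557)
member 1 (0-2): L=4.9000, (cx,cy)=(1.0000,0.0000)
member 2 (1-2): L=4.9062, (cx,cy)=(0.4625,-0.8866)
solve A·x = −loads:
  F[0-1] = +1372.9944 N (tension)
  F[0-2] = +2202.8044 N (tension)
  F[1-2] = -4763.0731 N (compression)
  Rx@0 = -2913.3700 N
  Ry@0 = -1174.8234 N
  Ry@2 = +4223.0934 N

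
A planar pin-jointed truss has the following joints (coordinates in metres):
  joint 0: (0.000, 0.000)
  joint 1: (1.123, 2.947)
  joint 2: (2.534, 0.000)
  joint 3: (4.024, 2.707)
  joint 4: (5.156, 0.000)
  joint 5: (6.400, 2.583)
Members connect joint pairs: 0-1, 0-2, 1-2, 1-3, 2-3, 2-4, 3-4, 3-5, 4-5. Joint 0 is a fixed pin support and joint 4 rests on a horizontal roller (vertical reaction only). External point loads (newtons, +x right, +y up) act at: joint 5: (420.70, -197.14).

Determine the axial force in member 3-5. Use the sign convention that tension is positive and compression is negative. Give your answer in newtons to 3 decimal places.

N=6 nodes, M=9 members, R=3 reactions → 2N=12, M+R=12
member 0 (0-1): L=3.1537, (cx,cy)=(0.3561,0.9345)
member 1 (0-2): L=2.5340, (cx,cy)=(1.0000,0.0000)
member 2 (1-2): L=3.2674, (cx,cy)=(0.4318,-0.9019)
member 3 (1-3): L=2.9109, (cx,cy)=(0.9966,-0.0824)
member 4 (2-3): L=3.0900, (cx,cy)=(0.4822,0.8761)
member 5 (2-4): L=2.6220, (cx,cy)=(1.0000,0.0000)
member 6 (3-4): L=2.9342, (cx,cy)=(0.3858,-0.9226)
member 7 (3-5): L=2.3792, (cx,cy)=(0.9986,-0.0521)
member 8 (4-5): L=2.8670, (cx,cy)=(0.4339,0.9010)
solve A·x = −loads:
  F[0-1] = +276.4425 N (tension)
  F[0-2] = +322.2623 N (tension)
  F[1-2] = -307.6191 N (compression)
  F[1-3] = +232.0718 N (tension)
  F[2-3] = +316.7098 N (tension)
  F[2-4] = +36.6995 N (tension)
  F[3-4] = -308.4531 N (compression)
  F[3-5] = +503.6865 N (tension)
  F[4-5] = -189.6752 N (compression)
  Rx@0 = -420.7000 N
  Ry@0 = -258.3224 N
  Ry@4 = +455.4624 N

503.687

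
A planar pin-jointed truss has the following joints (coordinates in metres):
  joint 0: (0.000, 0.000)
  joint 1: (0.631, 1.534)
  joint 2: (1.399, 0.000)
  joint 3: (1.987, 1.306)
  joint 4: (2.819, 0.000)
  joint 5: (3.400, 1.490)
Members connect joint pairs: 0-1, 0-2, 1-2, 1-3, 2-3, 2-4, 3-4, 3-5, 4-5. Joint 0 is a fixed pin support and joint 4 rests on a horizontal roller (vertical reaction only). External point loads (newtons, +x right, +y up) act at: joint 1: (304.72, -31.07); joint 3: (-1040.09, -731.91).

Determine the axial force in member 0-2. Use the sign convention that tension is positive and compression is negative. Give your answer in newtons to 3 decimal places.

N=6 nodes, M=9 members, R=3 reactions → 2N=12, M+R=12
member 0 (0-1): L=1.6587, (cx,cy)=(0.3804,0.9248)
member 1 (0-2): L=1.3990, (cx,cy)=(1.0000,0.0000)
member 2 (1-2): L=1.7155, (cx,cy)=(0.4477,-0.8942)
member 3 (1-3): L=1.3750, (cx,cy)=(0.9862,-0.1658)
member 4 (2-3): L=1.4323, (cx,cy)=(0.4105,0.9118)
member 5 (2-4): L=1.4200, (cx,cy)=(1.0000,0.0000)
member 6 (3-4): L=1.5485, (cx,cy)=(0.5373,-0.8434)
member 7 (3-5): L=1.4249, (cx,cy)=(0.9916,0.1291)
member 8 (4-5): L=1.5993, (cx,cy)=(0.3633,0.9317)
solve A·x = −loads:
  F[0-1] = -601.3865 N (compression)
  F[0-2] = -506.5928 N (compression)
  F[1-2] = +750.7501 N (tension)
  F[1-3] = -881.7996 N (compression)
  F[2-3] = -736.2190 N (compression)
  F[2-4] = +131.7494 N (tension)
  F[3-4] = -245.2095 N (compression)
  F[3-5] = -0.0000 N (tension)
  F[4-5] = +0.0000 N (tension)
  Rx@0 = +735.3700 N
  Ry@0 = +556.1715 N
  Ry@4 = +206.8085 N

-506.593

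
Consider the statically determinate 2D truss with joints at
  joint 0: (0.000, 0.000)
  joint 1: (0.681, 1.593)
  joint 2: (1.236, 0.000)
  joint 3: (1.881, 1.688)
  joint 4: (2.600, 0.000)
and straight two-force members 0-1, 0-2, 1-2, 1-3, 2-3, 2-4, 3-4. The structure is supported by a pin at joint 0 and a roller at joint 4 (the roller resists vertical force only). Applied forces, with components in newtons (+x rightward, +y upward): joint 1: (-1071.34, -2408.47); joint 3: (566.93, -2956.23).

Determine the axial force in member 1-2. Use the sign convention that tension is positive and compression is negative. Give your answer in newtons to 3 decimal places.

N=5 nodes, M=7 members, R=3 reactions → 2N=10, M+R=10
member 0 (0-1): L=1.7325, (cx,cy)=(0.3931,0.9195)
member 1 (0-2): L=1.2360, (cx,cy)=(1.0000,0.0000)
member 2 (1-2): L=1.6869, (cx,cy)=(0.3290,-0.9443)
member 3 (1-3): L=1.2038, (cx,cy)=(0.9969,0.0789)
member 4 (2-3): L=1.8070, (cx,cy)=(0.3569,0.9341)
member 5 (2-4): L=1.3640, (cx,cy)=(1.0000,0.0000)
member 6 (3-4): L=1.8347, (cx,cy)=(0.3919,-0.9200)
solve A·x = −loads:
  F[0-1] = -3135.9126 N (compression)
  F[0-2] = +728.2645 N (tension)
  F[1-2] = +476.3504 N (tension)
  F[1-3] = -319.0505 N (compression)
  F[2-3] = -481.5523 N (compression)
  F[2-4] = +1056.8700 N (tension)
  F[3-4] = -2696.9284 N (compression)
  Rx@0 = +504.4100 N
  Ry@0 = +2883.4808 N
  Ry@4 = +2481.2192 N

476.350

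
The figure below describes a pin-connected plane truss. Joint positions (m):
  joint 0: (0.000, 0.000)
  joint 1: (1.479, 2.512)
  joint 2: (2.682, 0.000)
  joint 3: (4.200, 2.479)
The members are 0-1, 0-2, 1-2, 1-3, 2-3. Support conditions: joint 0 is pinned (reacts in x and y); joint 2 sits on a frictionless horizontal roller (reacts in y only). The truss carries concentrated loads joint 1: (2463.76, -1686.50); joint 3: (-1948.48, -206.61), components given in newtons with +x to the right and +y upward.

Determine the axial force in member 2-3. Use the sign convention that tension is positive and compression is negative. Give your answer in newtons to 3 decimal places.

N=4 nodes, M=5 members, R=3 reactions → 2N=8, M+R=8
member 0 (0-1): L=2.9151, (cx,cy)=(0.5074,0.8617)
member 1 (0-2): L=2.6820, (cx,cy)=(1.0000,0.0000)
member 2 (1-2): L=2.7852, (cx,cy)=(0.4319,-0.9019)
member 3 (1-3): L=2.7212, (cx,cy)=(0.9999,-0.0121)
member 4 (2-3): L=2.9068, (cx,cy)=(0.5222,0.8528)
solve A·x = −loads:
  F[0-1] = -154.2696 N (compression)
  F[0-2] = +593.5510 N (tension)
  F[1-2] = -1698.2055 N (compression)
  F[1-3] = -1808.6657 N (compression)
  F[2-3] = -267.9878 N (compression)
  Rx@0 = -515.2800 N
  Ry@0 = +132.9390 N
  Ry@2 = +1760.1710 N

-267.988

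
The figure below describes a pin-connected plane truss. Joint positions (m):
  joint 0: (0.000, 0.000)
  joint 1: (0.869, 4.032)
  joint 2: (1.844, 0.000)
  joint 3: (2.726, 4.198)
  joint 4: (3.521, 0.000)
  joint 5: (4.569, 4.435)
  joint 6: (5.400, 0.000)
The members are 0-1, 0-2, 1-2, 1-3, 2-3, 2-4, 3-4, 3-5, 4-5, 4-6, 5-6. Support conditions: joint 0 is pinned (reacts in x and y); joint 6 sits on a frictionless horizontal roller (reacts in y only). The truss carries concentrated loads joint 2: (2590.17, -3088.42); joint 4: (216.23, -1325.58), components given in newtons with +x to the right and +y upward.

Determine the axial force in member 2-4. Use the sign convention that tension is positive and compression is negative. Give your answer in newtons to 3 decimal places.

N=7 nodes, M=11 members, R=3 reactions → 2N=14, M+R=14
member 0 (0-1): L=4.1246, (cx,cy)=(0.2107,0.9776)
member 1 (0-2): L=1.8440, (cx,cy)=(1.0000,0.0000)
member 2 (1-2): L=4.1482, (cx,cy)=(0.2350,-0.9720)
member 3 (1-3): L=1.8644, (cx,cy)=(0.9960,0.0890)
member 4 (2-3): L=4.2897, (cx,cy)=(0.2056,0.9786)
member 5 (2-4): L=1.6770, (cx,cy)=(1.0000,0.0000)
member 6 (3-4): L=4.2726, (cx,cy)=(0.1861,-0.9825)
member 7 (3-5): L=1.8582, (cx,cy)=(0.9918,0.1275)
member 8 (4-5): L=4.5571, (cx,cy)=(0.2300,0.9732)
member 9 (4-6): L=1.8790, (cx,cy)=(1.0000,0.0000)
member 10 (5-6): L=4.5122, (cx,cy)=(0.1842,-0.9829)
solve A·x = −loads:
  F[0-1] = -2552.3256 N (compression)
  F[0-2] = +3344.1443 N (tension)
  F[1-2] = +2464.2239 N (tension)
  F[1-3] = -1121.3920 N (compression)
  F[2-3] = +708.3653 N (tension)
  F[2-4] = +1187.5205 N (tension)
  F[3-4] = -713.6750 N (compression)
  F[3-5] = -845.4024 N (compression)
  F[4-5] = +2082.6100 N (tension)
  F[4-6] = +359.5626 N (tension)
  F[5-6] = -1952.3611 N (compression)
  Rx@0 = -2806.4000 N
  Ry@0 = +2495.0345 N
  Ry@6 = +1918.9655 N

1187.521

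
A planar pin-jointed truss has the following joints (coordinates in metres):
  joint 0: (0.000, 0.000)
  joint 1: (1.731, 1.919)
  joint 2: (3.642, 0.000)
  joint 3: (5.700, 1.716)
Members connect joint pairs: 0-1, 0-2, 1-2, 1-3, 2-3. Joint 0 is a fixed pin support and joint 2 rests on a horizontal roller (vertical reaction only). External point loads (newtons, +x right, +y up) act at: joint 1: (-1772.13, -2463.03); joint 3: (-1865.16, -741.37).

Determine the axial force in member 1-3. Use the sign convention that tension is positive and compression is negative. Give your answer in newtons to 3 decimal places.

N=4 nodes, M=5 members, R=3 reactions → 2N=8, M+R=8
member 0 (0-1): L=2.5844, (cx,cy)=(0.6698,0.7425)
member 1 (0-2): L=3.6420, (cx,cy)=(1.0000,0.0000)
member 2 (1-2): L=2.7082, (cx,cy)=(0.7056,-0.7086)
member 3 (1-3): L=3.9742, (cx,cy)=(0.9987,-0.0511)
member 4 (2-3): L=2.6796, (cx,cy)=(0.7680,0.6404)
solve A·x = −loads:
  F[0-1] = -3617.3089 N (compression)
  F[0-2] = -1214.4236 N (compression)
  F[1-2] = +381.0623 N (tension)
  F[1-3] = -920.8268 N (compression)
  F[2-3] = -1231.1052 N (compression)
  Rx@0 = +3637.2900 N
  Ry@0 = +2686.0085 N
  Ry@2 = +518.3915 N

-920.827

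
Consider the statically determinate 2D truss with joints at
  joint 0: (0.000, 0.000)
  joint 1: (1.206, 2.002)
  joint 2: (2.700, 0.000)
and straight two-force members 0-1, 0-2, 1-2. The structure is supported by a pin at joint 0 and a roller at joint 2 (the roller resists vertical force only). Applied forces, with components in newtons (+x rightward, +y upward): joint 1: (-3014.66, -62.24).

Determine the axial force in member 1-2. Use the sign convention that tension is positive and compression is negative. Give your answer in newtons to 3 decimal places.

2754.439

N=3 nodes, M=3 members, R=3 reactions → 2N=6, M+R=6
member 0 (0-1): L=2.3372, (cx,cy)=(0.5160,0.8566)
member 1 (0-2): L=2.7000, (cx,cy)=(1.0000,0.0000)
member 2 (1-2): L=2.4980, (cx,cy)=(0.5981,-0.8014)
solve A·x = −loads:
  F[0-1] = -2649.7693 N (compression)
  F[0-2] = -1647.3656 N (compression)
  F[1-2] = +2754.4385 N (tension)
  Rx@0 = +3014.6600 N
  Ry@0 = +2269.7540 N
  Ry@2 = -2207.5140 N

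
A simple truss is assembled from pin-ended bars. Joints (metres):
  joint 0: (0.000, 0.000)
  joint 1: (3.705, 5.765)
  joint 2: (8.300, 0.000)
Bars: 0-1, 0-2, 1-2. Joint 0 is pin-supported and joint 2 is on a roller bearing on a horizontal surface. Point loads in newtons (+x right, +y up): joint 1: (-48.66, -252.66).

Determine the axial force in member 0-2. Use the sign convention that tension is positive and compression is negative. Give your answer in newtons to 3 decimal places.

N=3 nodes, M=3 members, R=3 reactions → 2N=6, M+R=6
member 0 (0-1): L=6.8529, (cx,cy)=(0.5406,0.8412)
member 1 (0-2): L=8.3000, (cx,cy)=(1.0000,0.0000)
member 2 (1-2): L=7.3722, (cx,cy)=(0.6233,-0.7820)
solve A·x = −loads:
  F[0-1] = -206.4481 N (compression)
  F[0-2] = +62.9556 N (tension)
  F[1-2] = -101.0056 N (compression)
  Rx@0 = +48.6600 N
  Ry@0 = +173.6744 N
  Ry@2 = +78.9856 N

62.956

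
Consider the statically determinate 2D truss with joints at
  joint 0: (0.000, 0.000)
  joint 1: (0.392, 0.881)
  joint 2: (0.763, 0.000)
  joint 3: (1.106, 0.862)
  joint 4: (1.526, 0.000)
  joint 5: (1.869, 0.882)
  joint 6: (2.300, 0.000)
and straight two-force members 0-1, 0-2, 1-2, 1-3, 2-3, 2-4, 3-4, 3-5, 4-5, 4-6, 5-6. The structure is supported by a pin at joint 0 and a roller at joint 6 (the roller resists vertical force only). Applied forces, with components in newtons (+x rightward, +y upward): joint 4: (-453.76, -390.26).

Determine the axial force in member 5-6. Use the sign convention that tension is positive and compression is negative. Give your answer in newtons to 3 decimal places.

N=7 nodes, M=11 members, R=3 reactions → 2N=14, M+R=14
member 0 (0-1): L=0.9643, (cx,cy)=(0.4065,0.9136)
member 1 (0-2): L=0.7630, (cx,cy)=(1.0000,0.0000)
member 2 (1-2): L=0.9559, (cx,cy)=(0.3881,-0.9216)
member 3 (1-3): L=0.7143, (cx,cy)=(0.9996,-0.0266)
member 4 (2-3): L=0.9277, (cx,cy)=(0.3697,0.9291)
member 5 (2-4): L=0.7630, (cx,cy)=(1.0000,0.0000)
member 6 (3-4): L=0.9589, (cx,cy)=(0.4380,-0.8990)
member 7 (3-5): L=0.7633, (cx,cy)=(0.9997,0.0262)
member 8 (4-5): L=0.9463, (cx,cy)=(0.3624,0.9320)
member 9 (4-6): L=0.7740, (cx,cy)=(1.0000,0.0000)
member 10 (5-6): L=0.9817, (cx,cy)=(0.4390,-0.8985)
solve A·x = −loads:
  F[0-1] = -143.7447 N (compression)
  F[0-2] = -395.3244 N (compression)
  F[1-2] = +145.8222 N (tension)
  F[1-3] = -115.0704 N (compression)
  F[2-3] = -144.6406 N (compression)
  F[2-4] = -285.2541 N (compression)
  F[3-4] = +139.3970 N (tension)
  F[3-5] = -229.6424 N (compression)
  F[4-5] = +284.2758 N (tension)
  F[4-6] = +126.5288 N (tension)
  F[5-6] = -288.1905 N (compression)
  Rx@0 = +453.7600 N
  Ry@0 = +131.3310 N
  Ry@6 = +258.9290 N

-288.191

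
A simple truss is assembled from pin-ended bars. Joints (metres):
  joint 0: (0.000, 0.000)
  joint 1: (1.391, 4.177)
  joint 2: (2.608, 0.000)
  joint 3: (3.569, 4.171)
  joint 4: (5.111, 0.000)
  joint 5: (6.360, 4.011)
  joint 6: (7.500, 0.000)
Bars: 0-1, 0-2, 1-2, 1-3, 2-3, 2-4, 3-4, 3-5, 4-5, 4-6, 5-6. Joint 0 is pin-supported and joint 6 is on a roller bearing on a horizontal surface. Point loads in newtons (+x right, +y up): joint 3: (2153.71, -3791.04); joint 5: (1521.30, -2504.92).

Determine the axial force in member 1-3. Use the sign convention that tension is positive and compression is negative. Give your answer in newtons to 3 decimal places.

-222.716

N=7 nodes, M=11 members, R=3 reactions → 2N=14, M+R=14
member 0 (0-1): L=4.4025, (cx,cy)=(0.3160,0.9488)
member 1 (0-2): L=2.6080, (cx,cy)=(1.0000,0.0000)
member 2 (1-2): L=4.3507, (cx,cy)=(0.2797,-0.9601)
member 3 (1-3): L=2.1780, (cx,cy)=(1.0000,-0.0028)
member 4 (2-3): L=4.2803, (cx,cy)=(0.2245,0.9745)
member 5 (2-4): L=2.5030, (cx,cy)=(1.0000,0.0000)
member 6 (3-4): L=4.4469, (cx,cy)=(0.3468,-0.9380)
member 7 (3-5): L=2.7956, (cx,cy)=(0.9984,-0.0572)
member 8 (4-5): L=4.2010, (cx,cy)=(0.2973,0.9548)
member 9 (4-6): L=2.3890, (cx,cy)=(1.0000,0.0000)
member 10 (5-6): L=4.1699, (cx,cy)=(0.2734,-0.9619)
solve A·x = −loads:
  F[0-1] = -375.6607 N (compression)
  F[0-2] = +3793.7019 N (tension)
  F[1-2] = +371.8760 N (tension)
  F[1-3] = -222.7163 N (compression)
  F[2-3] = -366.3845 N (compression)
  F[2-4] = +3979.9855 N (tension)
  F[3-4] = -3587.5821 N (compression)
  F[3-5] = -1216.6582 N (compression)
  F[4-5] = +3524.3605 N (tension)
  F[4-6] = +1688.1274 N (tension)
  F[5-6] = -6174.7829 N (compression)
  Rx@0 = -3675.0100 N
  Ry@0 = +356.4171 N
  Ry@6 = +5939.5429 N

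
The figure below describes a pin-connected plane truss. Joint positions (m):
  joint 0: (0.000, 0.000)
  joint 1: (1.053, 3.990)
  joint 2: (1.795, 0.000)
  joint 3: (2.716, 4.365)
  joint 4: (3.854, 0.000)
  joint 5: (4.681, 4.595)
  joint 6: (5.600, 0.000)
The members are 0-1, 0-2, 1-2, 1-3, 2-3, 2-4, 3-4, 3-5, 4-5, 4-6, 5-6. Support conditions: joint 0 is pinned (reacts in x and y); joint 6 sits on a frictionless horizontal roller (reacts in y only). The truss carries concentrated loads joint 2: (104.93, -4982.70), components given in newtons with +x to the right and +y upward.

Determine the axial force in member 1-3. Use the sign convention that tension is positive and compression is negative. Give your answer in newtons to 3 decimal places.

N=7 nodes, M=11 members, R=3 reactions → 2N=14, M+R=14
member 0 (0-1): L=4.1266, (cx,cy)=(0.2552,0.9669)
member 1 (0-2): L=1.7950, (cx,cy)=(1.0000,0.0000)
member 2 (1-2): L=4.0584, (cx,cy)=(0.1828,-0.9831)
member 3 (1-3): L=1.7048, (cx,cy)=(0.9755,0.2200)
member 4 (2-3): L=4.4611, (cx,cy)=(0.2065,0.9785)
member 5 (2-4): L=2.0590, (cx,cy)=(1.0000,0.0000)
member 6 (3-4): L=4.5109, (cx,cy)=(0.2523,-0.9677)
member 7 (3-5): L=1.9784, (cx,cy)=(0.9932,0.1163)
member 8 (4-5): L=4.6688, (cx,cy)=(0.1771,0.9842)
member 9 (4-6): L=1.7460, (cx,cy)=(1.0000,0.0000)
member 10 (5-6): L=4.6860, (cx,cy)=(0.1961,-0.9806)
solve A·x = −loads:
  F[0-1] = -3501.4819 N (compression)
  F[0-2] = +998.4141 N (tension)
  F[1-2] = +3108.3332 N (tension)
  F[1-3] = -1498.4858 N (compression)
  F[2-3] = +1969.1816 N (tension)
  F[2-4] = +1055.2423 N (tension)
  F[3-4] = -1725.5074 N (compression)
  F[3-5] = -624.1678 N (compression)
  F[4-5] = +1696.5228 N (tension)
  F[4-6] = +319.4267 N (tension)
  F[5-6] = -1628.7628 N (compression)
  Rx@0 = -104.9300 N
  Ry@0 = +3385.5667 N
  Ry@6 = +1597.1333 N

-1498.486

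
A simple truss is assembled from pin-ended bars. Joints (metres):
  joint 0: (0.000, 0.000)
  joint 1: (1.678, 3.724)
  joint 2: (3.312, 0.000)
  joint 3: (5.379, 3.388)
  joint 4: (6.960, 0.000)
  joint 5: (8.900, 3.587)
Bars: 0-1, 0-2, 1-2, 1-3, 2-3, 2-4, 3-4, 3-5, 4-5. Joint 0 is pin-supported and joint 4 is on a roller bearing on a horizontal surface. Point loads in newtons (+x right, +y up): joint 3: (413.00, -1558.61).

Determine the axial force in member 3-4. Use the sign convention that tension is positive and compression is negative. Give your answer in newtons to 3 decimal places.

-1551.115

N=6 nodes, M=9 members, R=3 reactions → 2N=12, M+R=12
member 0 (0-1): L=4.0846, (cx,cy)=(0.4108,0.9117)
member 1 (0-2): L=3.3120, (cx,cy)=(1.0000,0.0000)
member 2 (1-2): L=4.0667, (cx,cy)=(0.4018,-0.9157)
member 3 (1-3): L=3.7162, (cx,cy)=(0.9959,-0.0904)
member 4 (2-3): L=3.9688, (cx,cy)=(0.5208,0.8537)
member 5 (2-4): L=3.6480, (cx,cy)=(1.0000,0.0000)
member 6 (3-4): L=3.7387, (cx,cy)=(0.4229,-0.9062)
member 7 (3-5): L=3.5266, (cx,cy)=(0.9984,0.0564)
member 8 (4-5): L=4.0780, (cx,cy)=(0.4757,0.8796)
solve A·x = −loads:
  F[0-1] = -167.8208 N (compression)
  F[0-2] = +481.9429 N (tension)
  F[1-2] = +181.1368 N (tension)
  F[1-3] = -142.3063 N (compression)
  F[2-3] = -194.3052 N (compression)
  F[2-4] = +655.9211 N (tension)
  F[3-4] = -1551.1146 N (compression)
  F[3-5] = +0.0000 N (tension)
  F[4-5] = -0.0000 N (compression)
  Rx@0 = -413.0000 N
  Ry@0 = +153.0055 N
  Ry@4 = +1405.6045 N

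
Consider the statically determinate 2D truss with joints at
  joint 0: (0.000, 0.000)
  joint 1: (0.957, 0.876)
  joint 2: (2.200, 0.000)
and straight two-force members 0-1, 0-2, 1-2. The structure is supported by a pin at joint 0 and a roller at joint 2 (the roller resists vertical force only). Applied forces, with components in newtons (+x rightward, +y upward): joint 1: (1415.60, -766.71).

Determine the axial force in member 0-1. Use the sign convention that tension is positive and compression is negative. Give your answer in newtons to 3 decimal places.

N=3 nodes, M=3 members, R=3 reactions → 2N=6, M+R=6
member 0 (0-1): L=1.2974, (cx,cy)=(0.7376,0.6752)
member 1 (0-2): L=2.2000, (cx,cy)=(1.0000,0.0000)
member 2 (1-2): L=1.5207, (cx,cy)=(0.8174,-0.5761)
solve A·x = −loads:
  F[0-1] = +193.2388 N (tension)
  F[0-2] = +1273.0605 N (tension)
  F[1-2] = -1557.4415 N (compression)
  Rx@0 = -1415.6000 N
  Ry@0 = -130.4750 N
  Ry@2 = +897.1850 N

193.239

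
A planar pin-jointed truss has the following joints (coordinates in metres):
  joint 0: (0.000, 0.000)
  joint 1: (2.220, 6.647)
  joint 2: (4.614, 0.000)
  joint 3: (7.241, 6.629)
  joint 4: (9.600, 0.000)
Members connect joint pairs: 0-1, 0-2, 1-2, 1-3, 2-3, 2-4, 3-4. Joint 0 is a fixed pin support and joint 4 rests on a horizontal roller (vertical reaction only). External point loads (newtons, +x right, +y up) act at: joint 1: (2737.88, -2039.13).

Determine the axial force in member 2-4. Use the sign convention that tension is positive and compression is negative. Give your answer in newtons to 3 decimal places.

N=5 nodes, M=7 members, R=3 reactions → 2N=10, M+R=10
member 0 (0-1): L=7.0079, (cx,cy)=(0.3168,0.9485)
member 1 (0-2): L=4.6140, (cx,cy)=(1.0000,0.0000)
member 2 (1-2): L=7.0650, (cx,cy)=(0.3389,-0.9408)
member 3 (1-3): L=5.0210, (cx,cy)=(1.0000,-0.0036)
member 4 (2-3): L=7.1306, (cx,cy)=(0.3684,0.9297)
member 5 (2-4): L=4.9860, (cx,cy)=(1.0000,0.0000)
member 6 (3-4): L=7.0362, (cx,cy)=(0.3353,-0.9421)
solve A·x = −loads:
  F[0-1] = +345.9318 N (tension)
  F[0-2] = +2628.2943 N (tension)
  F[1-2] = -2509.3266 N (compression)
  F[1-3] = -1778.0083 N (compression)
  F[2-3] = +2539.4957 N (tension)
  F[2-4] = +842.4094 N (tension)
  F[3-4] = -2512.6689 N (compression)
  Rx@0 = -2737.8800 N
  Ry@0 = -328.1155 N
  Ry@4 = +2367.2455 N

842.409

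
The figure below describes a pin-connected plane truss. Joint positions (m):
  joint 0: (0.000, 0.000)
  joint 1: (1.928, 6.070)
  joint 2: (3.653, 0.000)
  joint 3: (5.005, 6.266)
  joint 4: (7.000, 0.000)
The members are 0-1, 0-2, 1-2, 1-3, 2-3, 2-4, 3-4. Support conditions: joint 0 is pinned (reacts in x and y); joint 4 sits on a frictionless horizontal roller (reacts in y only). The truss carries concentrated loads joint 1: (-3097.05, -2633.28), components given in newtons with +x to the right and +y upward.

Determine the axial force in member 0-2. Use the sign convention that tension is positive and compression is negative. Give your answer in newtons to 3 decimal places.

-1638.001

N=5 nodes, M=7 members, R=3 reactions → 2N=10, M+R=10
member 0 (0-1): L=6.3688, (cx,cy)=(0.3027,0.9531)
member 1 (0-2): L=3.6530, (cx,cy)=(1.0000,0.0000)
member 2 (1-2): L=6.3104, (cx,cy)=(0.2734,-0.9619)
member 3 (1-3): L=3.0832, (cx,cy)=(0.9980,0.0636)
member 4 (2-3): L=6.4102, (cx,cy)=(0.2109,0.9775)
member 5 (2-4): L=3.3470, (cx,cy)=(1.0000,0.0000)
member 6 (3-4): L=6.5759, (cx,cy)=(0.3034,-0.9529)
solve A·x = −loads:
  F[0-1] = -4819.7346 N (compression)
  F[0-2] = -1638.0005 N (compression)
  F[1-2] = +2108.2314 N (tension)
  F[1-3] = +1063.8452 N (tension)
  F[2-3] = -2074.6013 N (compression)
  F[2-4] = -624.1313 N (compression)
  F[3-4] = +2057.2634 N (tension)
  Rx@0 = +3097.0500 N
  Ry@0 = +4593.5842 N
  Ry@4 = -1960.3042 N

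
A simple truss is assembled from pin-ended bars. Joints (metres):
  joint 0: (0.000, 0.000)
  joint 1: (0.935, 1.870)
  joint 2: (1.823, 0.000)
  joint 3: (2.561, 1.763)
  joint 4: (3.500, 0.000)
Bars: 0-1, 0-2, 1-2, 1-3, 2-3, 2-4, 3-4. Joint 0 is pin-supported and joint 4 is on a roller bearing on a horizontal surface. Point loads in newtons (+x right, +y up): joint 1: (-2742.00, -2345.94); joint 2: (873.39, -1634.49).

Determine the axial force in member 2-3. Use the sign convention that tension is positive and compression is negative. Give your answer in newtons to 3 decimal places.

N=5 nodes, M=7 members, R=3 reactions → 2N=10, M+R=10
member 0 (0-1): L=2.0907, (cx,cy)=(0.4472,0.8944)
member 1 (0-2): L=1.8230, (cx,cy)=(1.0000,0.0000)
member 2 (1-2): L=2.0701, (cx,cy)=(0.4290,-0.9033)
member 3 (1-3): L=1.6295, (cx,cy)=(0.9978,-0.0657)
member 4 (2-3): L=1.9112, (cx,cy)=(0.3861,0.9224)
member 5 (2-4): L=1.6770, (cx,cy)=(1.0000,0.0000)
member 6 (3-4): L=1.9975, (cx,cy)=(0.4701,-0.8826)
solve A·x = −loads:
  F[0-1] = -4435.6931 N (compression)
  F[0-2] = +115.0923 N (tension)
  F[1-2] = +1795.8755 N (tension)
  F[1-3] = -12.0840 N (compression)
  F[2-3] = +13.2605 N (tension)
  F[2-4] = +6.9376 N (tension)
  F[3-4] = -14.7578 N (compression)
  Rx@0 = +1868.6100 N
  Ry@0 = +3967.4045 N
  Ry@4 = +13.0255 N

13.260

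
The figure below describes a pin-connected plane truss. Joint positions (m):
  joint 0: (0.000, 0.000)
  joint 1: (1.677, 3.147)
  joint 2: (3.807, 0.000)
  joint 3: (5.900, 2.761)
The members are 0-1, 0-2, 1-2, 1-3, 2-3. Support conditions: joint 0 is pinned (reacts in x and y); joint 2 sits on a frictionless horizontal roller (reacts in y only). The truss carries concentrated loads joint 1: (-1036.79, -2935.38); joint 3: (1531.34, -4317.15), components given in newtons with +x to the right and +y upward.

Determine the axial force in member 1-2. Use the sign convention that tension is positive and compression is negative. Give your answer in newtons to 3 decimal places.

N=4 nodes, M=5 members, R=3 reactions → 2N=8, M+R=8
member 0 (0-1): L=3.5659, (cx,cy)=(0.4703,0.8825)
member 1 (0-2): L=3.8070, (cx,cy)=(1.0000,0.0000)
member 2 (1-2): L=3.8001, (cx,cy)=(0.5605,-0.8281)
member 3 (1-3): L=4.2406, (cx,cy)=(0.9958,-0.0910)
member 4 (2-3): L=3.4646, (cx,cy)=(0.6041,0.7969)
solve A·x = −loads:
  F[0-1] = +1115.7677 N (tension)
  F[0-2] = -30.1761 N (compression)
  F[1-2] = -5229.4259 N (compression)
  F[1-3] = +4511.4238 N (tension)
  F[2-3] = -4902.0768 N (compression)
  Rx@0 = -494.5500 N
  Ry@0 = -984.6827 N
  Ry@2 = +8237.2127 N

-5229.426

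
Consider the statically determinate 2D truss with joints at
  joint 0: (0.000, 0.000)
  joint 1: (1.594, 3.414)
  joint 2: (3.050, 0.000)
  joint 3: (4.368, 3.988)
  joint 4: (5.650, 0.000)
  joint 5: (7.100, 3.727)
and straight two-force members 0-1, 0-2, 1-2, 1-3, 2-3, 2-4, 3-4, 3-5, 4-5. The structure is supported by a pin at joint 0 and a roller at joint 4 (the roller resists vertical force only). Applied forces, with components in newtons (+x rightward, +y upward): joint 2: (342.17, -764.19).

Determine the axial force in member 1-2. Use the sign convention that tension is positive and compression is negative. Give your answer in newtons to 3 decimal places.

317.366

N=6 nodes, M=9 members, R=3 reactions → 2N=12, M+R=12
member 0 (0-1): L=3.7678, (cx,cy)=(0.4231,0.9061)
member 1 (0-2): L=3.0500, (cx,cy)=(1.0000,0.0000)
member 2 (1-2): L=3.7115, (cx,cy)=(0.3923,-0.9198)
member 3 (1-3): L=2.8328, (cx,cy)=(0.9793,0.2026)
member 4 (2-3): L=4.2002, (cx,cy)=(0.3138,0.9495)
member 5 (2-4): L=2.6000, (cx,cy)=(1.0000,0.0000)
member 6 (3-4): L=4.1890, (cx,cy)=(0.3060,-0.9520)
member 7 (3-5): L=2.7444, (cx,cy)=(0.9955,-0.0951)
member 8 (4-5): L=3.9991, (cx,cy)=(0.3626,0.9320)
solve A·x = −loads:
  F[0-1] = -388.1050 N (compression)
  F[0-2] = +506.3616 N (tension)
  F[1-2] = +317.3660 N (tension)
  F[1-3] = -294.8077 N (compression)
  F[2-3] = +497.3871 N (tension)
  F[2-4] = +132.6129 N (tension)
  F[3-4] = -433.3186 N (compression)
  F[3-5] = -0.0000 N (tension)
  F[4-5] = +0.0000 N (tension)
  Rx@0 = -342.1700 N
  Ry@0 = +351.6627 N
  Ry@4 = +412.5273 N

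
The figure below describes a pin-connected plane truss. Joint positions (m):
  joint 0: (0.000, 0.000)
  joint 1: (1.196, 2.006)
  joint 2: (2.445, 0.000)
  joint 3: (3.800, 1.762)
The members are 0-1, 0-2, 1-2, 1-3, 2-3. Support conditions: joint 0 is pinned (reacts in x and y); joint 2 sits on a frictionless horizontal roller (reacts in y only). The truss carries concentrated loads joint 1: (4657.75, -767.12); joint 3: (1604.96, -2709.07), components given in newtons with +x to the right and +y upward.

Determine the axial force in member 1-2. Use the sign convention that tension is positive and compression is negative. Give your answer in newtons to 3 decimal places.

N=4 nodes, M=5 members, R=3 reactions → 2N=8, M+R=8
member 0 (0-1): L=2.3355, (cx,cy)=(0.5121,0.8589)
member 1 (0-2): L=2.4450, (cx,cy)=(1.0000,0.0000)
member 2 (1-2): L=2.3631, (cx,cy)=(0.5286,-0.8489)
member 3 (1-3): L=2.6154, (cx,cy)=(0.9956,-0.0933)
member 4 (2-3): L=2.2228, (cx,cy)=(0.6096,0.7927)
solve A·x = −loads:
  F[0-1] = +7087.3958 N (tension)
  F[0-2] = +2633.2476 N (tension)
  F[1-2] = -8454.5033 N (compression)
  F[1-3] = +3455.4333 N (tension)
  F[2-3] = -3010.8215 N (compression)
  Rx@0 = -6262.7100 N
  Ry@0 = -6087.5431 N
  Ry@2 = +9563.7331 N

-8454.503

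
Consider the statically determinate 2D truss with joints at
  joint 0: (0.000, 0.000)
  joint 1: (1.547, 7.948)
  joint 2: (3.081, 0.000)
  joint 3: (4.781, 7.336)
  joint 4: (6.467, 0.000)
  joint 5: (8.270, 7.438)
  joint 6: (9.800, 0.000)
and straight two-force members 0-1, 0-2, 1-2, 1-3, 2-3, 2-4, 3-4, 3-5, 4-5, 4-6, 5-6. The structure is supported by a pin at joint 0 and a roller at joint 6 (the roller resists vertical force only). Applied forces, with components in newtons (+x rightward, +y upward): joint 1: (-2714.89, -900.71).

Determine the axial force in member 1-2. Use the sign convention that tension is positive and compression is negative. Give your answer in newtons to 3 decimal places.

N=7 nodes, M=11 members, R=3 reactions → 2N=14, M+R=14
member 0 (0-1): L=8.0972, (cx,cy)=(0.1911,0.9816)
member 1 (0-2): L=3.0810, (cx,cy)=(1.0000,0.0000)
member 2 (1-2): L=8.0947, (cx,cy)=(0.1895,-0.9819)
member 3 (1-3): L=3.2914, (cx,cy)=(0.9826,-0.1859)
member 4 (2-3): L=7.5304, (cx,cy)=(0.2258,0.9742)
member 5 (2-4): L=3.3860, (cx,cy)=(1.0000,0.0000)
member 6 (3-4): L=7.5272, (cx,cy)=(0.2240,-0.9746)
member 7 (3-5): L=3.4905, (cx,cy)=(0.9996,0.0292)
member 8 (4-5): L=7.6534, (cx,cy)=(0.2356,0.9719)
member 9 (4-6): L=3.3330, (cx,cy)=(1.0000,0.0000)
member 10 (5-6): L=7.5937, (cx,cy)=(0.2015,-0.9795)
solve A·x = −loads:
  F[0-1] = -3015.9127 N (compression)
  F[0-2] = -2138.6855 N (compression)
  F[1-2] = +1749.3597 N (tension)
  F[1-3] = +1839.2434 N (tension)
  F[2-3] = -1763.1768 N (compression)
  F[2-4] = -1409.1292 N (compression)
  F[3-4] = +2141.2257 N (tension)
  F[3-5] = +929.9214 N (tension)
  F[4-5] = -2147.2574 N (compression)
  F[4-6] = -423.6705 N (compression)
  F[5-6] = +2102.7709 N (tension)
  Rx@0 = +2714.8900 N
  Ry@0 = +2960.3577 N
  Ry@6 = -2059.6477 N

1749.360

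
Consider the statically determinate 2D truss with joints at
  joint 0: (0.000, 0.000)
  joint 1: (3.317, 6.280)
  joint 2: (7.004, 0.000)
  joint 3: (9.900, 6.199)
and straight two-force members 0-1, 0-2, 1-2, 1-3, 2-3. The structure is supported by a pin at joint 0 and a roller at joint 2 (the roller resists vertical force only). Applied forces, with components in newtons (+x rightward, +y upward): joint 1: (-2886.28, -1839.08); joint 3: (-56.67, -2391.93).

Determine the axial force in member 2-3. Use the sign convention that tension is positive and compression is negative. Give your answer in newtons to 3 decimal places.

-2625.753

N=4 nodes, M=5 members, R=3 reactions → 2N=8, M+R=8
member 0 (0-1): L=7.1022, (cx,cy)=(0.4670,0.8842)
member 1 (0-2): L=7.0040, (cx,cy)=(1.0000,0.0000)
member 2 (1-2): L=7.2823, (cx,cy)=(0.5063,-0.8624)
member 3 (1-3): L=6.5835, (cx,cy)=(0.9999,-0.0123)
member 4 (2-3): L=6.8421, (cx,cy)=(0.4233,0.9060)
solve A·x = −loads:
  F[0-1] = -2959.8307 N (compression)
  F[0-2] = -1560.5906 N (compression)
  F[1-2] = +887.2523 N (tension)
  F[1-3] = +1054.7901 N (tension)
  F[2-3] = -2625.7533 N (compression)
  Rx@0 = +2942.9500 N
  Ry@0 = +2617.1894 N
  Ry@2 = +1613.8206 N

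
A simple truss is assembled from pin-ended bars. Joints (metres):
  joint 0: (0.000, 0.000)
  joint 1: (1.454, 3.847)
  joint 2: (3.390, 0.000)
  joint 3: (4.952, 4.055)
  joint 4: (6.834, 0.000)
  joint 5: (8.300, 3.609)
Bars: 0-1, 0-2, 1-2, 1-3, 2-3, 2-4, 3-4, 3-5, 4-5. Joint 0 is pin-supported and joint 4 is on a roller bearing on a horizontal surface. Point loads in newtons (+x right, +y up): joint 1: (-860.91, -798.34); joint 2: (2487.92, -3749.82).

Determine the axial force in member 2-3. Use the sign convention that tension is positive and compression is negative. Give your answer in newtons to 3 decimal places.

1741.604

N=6 nodes, M=9 members, R=3 reactions → 2N=12, M+R=12
member 0 (0-1): L=4.1126, (cx,cy)=(0.3535,0.9354)
member 1 (0-2): L=3.3900, (cx,cy)=(1.0000,0.0000)
member 2 (1-2): L=4.3067, (cx,cy)=(0.4495,-0.8933)
member 3 (1-3): L=3.5042, (cx,cy)=(0.9982,0.0594)
member 4 (2-3): L=4.3454, (cx,cy)=(0.3595,0.9332)
member 5 (2-4): L=3.4440, (cx,cy)=(1.0000,0.0000)
member 6 (3-4): L=4.4705, (cx,cy)=(0.4210,-0.9071)
member 7 (3-5): L=3.3776, (cx,cy)=(0.9912,-0.1320)
member 8 (4-5): L=3.8954, (cx,cy)=(0.3763,0.9265)
solve A·x = −loads:
  F[0-1] = -3210.1569 N (compression)
  F[0-2] = +2761.9518 N (tension)
  F[1-2] = +2378.4944 N (tension)
  F[1-3] = -1345.6187 N (compression)
  F[2-3] = +1741.6045 N (tension)
  F[2-4] = +717.2140 N (tension)
  F[3-4] = -1703.6512 N (compression)
  F[3-5] = +0.0000 N (tension)
  F[4-5] = -0.0000 N (compression)
  Rx@0 = -1627.0100 N
  Ry@0 = +3002.8344 N
  Ry@4 = +1545.3256 N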